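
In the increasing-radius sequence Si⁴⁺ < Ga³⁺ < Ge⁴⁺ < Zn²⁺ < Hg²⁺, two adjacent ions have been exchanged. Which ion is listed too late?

Ge⁴⁺

Scanning neighbour by neighbour, only Ga³⁺/Ge⁴⁺ violates a trend: they are isoelectronic (28 e⁻) and Ge has more protons than Ga (32 vs 31), making Ge⁴⁺ smaller. That makes Ge⁴⁺ the one sitting a position late relative to where it belongs.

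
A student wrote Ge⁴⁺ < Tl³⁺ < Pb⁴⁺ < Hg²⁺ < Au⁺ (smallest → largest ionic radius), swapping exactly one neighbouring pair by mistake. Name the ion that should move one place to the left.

Pb⁴⁺

Check each adjacent pair. Tl³⁺ and Pb⁴⁺ are reversed: both have 78 electrons but Z(Pb)=82 > Z(Tl)=81, so Pb⁴⁺ should be the smaller of the two. No other neighbouring pair contradicts the periodic trends, so Pb⁴⁺ is the ion listed too late.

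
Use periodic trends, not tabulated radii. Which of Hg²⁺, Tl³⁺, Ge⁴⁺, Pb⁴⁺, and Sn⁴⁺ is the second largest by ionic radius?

Electron counts and nuclear charges: Ge⁴⁺ has 28 e⁻ (Z=32), Sn⁴⁺ has 46 e⁻ (Z=50), Pb⁴⁺ has 78 e⁻ (Z=82), Tl³⁺ has 78 e⁻ (Z=81), Hg²⁺ has 78 e⁻ (Z=80). Ge⁴⁺ < Sn⁴⁺ (same group, period 4 vs 5); Sn⁴⁺ < Pb⁴⁺ (same group, 1 shell fewer); Pb⁴⁺ < Tl³⁺ (both 78 e⁻, Z=82>81); Tl³⁺ < Hg²⁺ (both 78 e⁻, Z=81>80).
Ordering: Ge⁴⁺ < Sn⁴⁺ < Pb⁴⁺ < Tl³⁺ < Hg²⁺. The second largest is Tl³⁺.

Tl³⁺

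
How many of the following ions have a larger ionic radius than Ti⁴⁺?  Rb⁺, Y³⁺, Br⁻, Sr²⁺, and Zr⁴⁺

5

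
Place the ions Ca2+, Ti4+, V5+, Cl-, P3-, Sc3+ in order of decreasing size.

These species are isoelectronic with 18 electrons. The only difference is the number of protons: V5+ (Z=23), Ti4+ (Z=22), Sc3+ (Z=21), Ca2+ (Z=20), Cl- (Z=17), P3- (Z=15). The strongest nuclear pull (V5+) gives the smallest ion.

P3- > Cl- > Ca2+ > Sc3+ > Ti4+ > V5+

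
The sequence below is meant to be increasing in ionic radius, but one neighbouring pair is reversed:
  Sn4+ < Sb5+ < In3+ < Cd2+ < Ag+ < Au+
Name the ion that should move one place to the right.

Scanning neighbour by neighbour, only Sn4+/Sb5+ violates a trend: they are isoelectronic (46 e⁻) and Sb has more protons than Sn (51 vs 50), making Sb5+ smaller. That makes Sn4+ the one sitting a position early relative to where it belongs.

Sn4+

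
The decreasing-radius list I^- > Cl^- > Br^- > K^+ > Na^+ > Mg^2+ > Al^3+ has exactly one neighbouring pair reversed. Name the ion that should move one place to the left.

Br^-

Check each adjacent pair. Cl^- and Br^- are reversed: both in group 17 with the same charge; Cl^- (period 3) has the smaller radius. No other neighbouring pair contradicts the periodic trends, so Br^- is the ion listed too late.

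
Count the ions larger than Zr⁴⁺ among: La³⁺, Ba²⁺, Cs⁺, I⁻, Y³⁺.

5

Work out protons and electrons: Zr⁴⁺: 36 e⁻, Z=40, Y³⁺: 36 e⁻, Z=39, La³⁺: 54 e⁻, Z=57, Ba²⁺: 54 e⁻, Z=56, Cs⁺: 54 e⁻, Z=55, I⁻: 54 e⁻, Z=53. Zr⁴⁺ < Y³⁺ (isoelectronic, higher Z=40 is smaller); Y³⁺ < La³⁺ (same group, period 5 vs 6); La³⁺ < Ba²⁺ (both 54 e⁻, Z=57>56); Ba²⁺ < Cs⁺ (isoelectronic, higher Z=56 is smaller); Cs⁺ < I⁻ (isoelectronic, higher Z=55 is smaller).
Ordering all of them (including Zr⁴⁺) by radius gives Zr⁴⁺ < Y³⁺ < La³⁺ < Ba²⁺ < Cs⁺ < I⁻. So 5 are larger.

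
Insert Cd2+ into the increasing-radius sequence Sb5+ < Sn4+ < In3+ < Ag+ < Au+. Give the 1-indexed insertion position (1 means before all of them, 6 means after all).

4

Electron counts and nuclear charges: Sb5+: 46 e⁻, Z=51, Sn4+: 46 e⁻, Z=50, In3+: 46 e⁻, Z=49, Cd2+: 46 e⁻, Z=48, Ag+: 46 e⁻, Z=47, Au+: 78 e⁻, Z=79. Sb5+ < Sn4+ (isoelectronic, higher Z=51 is smaller); Sn4+ < In3+ (both 46 e⁻, Z=50>49); In3+ < Cd2+ (isoelectronic, higher Z=49 is smaller); Cd2+ < Ag+ (isoelectronic, higher Z=48 is smaller); Ag+ < Au+ (same group, 1 shell fewer).
The complete sequence is Sb5+ < Sn4+ < In3+ < Cd2+ < Ag+ < Au+. Cd2+ sits at position 4.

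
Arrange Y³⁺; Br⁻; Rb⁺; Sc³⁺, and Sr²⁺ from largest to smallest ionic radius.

Br⁻ > Rb⁺ > Sr²⁺ > Y³⁺ > Sc³⁺

Electron counts and nuclear charges: Sc³⁺: 18 e⁻, Z=21, Y³⁺: 36 e⁻, Z=39, Sr²⁺: 36 e⁻, Z=38, Rb⁺: 36 e⁻, Z=37, Br⁻: 36 e⁻, Z=35. Sc³⁺ < Y³⁺ (same group, period 4 vs 5); Y³⁺ < Sr²⁺ (both 36 e⁻, Z=39>38); Sr²⁺ < Rb⁺ (isoelectronic, higher Z=38 is smaller); Rb⁺ < Br⁻ (both 36 e⁻, Z=37>35).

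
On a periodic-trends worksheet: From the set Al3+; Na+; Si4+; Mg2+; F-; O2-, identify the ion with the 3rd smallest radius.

Mg2+

Isoelectronic series (10 e⁻ each). Size is set by nuclear charge: more protons means a smaller ion. Si4+ (Z=14), Al3+ (Z=13), Mg2+ (Z=12), Na+ (Z=11), F- (Z=9), O2- (Z=8).
That gives Si4+ < Al3+ < Mg2+ < Na+ < F- < O2-. From the smallest end, number 3 is Mg2+.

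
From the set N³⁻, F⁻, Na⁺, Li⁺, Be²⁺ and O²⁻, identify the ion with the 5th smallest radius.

O²⁻

Tabulating Z and e⁻: Be²⁺: 2 e⁻, Z=4, Li⁺: 2 e⁻, Z=3, Na⁺: 10 e⁻, Z=11, F⁻: 10 e⁻, Z=9, O²⁻: 10 e⁻, Z=8, N³⁻: 10 e⁻, Z=7. Be²⁺ < Li⁺ (isoelectronic, higher Z=4 is smaller); Li⁺ < Na⁺ (same group, period 2 vs 3); Na⁺ < F⁻ (isoelectronic, higher Z=11 is smaller); F⁻ < O²⁻ (both 10 e⁻, Z=9>8); O²⁻ < N³⁻ (both 10 e⁻, Z=8>7).
Full ascending order: Be²⁺ < Li⁺ < Na⁺ < F⁻ < O²⁻ < N³⁻. Counting from the smallest, position 5 is O²⁻.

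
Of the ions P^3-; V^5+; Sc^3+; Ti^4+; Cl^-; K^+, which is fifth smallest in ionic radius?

Isoelectronic series (18 e⁻ each). Size is set by nuclear charge: more protons means a smaller ion. V^5+ (Z=23), Ti^4+ (Z=22), Sc^3+ (Z=21), K^+ (Z=19), Cl^- (Z=17), P^3- (Z=15).
Ordering: V^5+ < Ti^4+ < Sc^3+ < K^+ < Cl^- < P^3-. The fifth smallest is Cl^-.

Cl^-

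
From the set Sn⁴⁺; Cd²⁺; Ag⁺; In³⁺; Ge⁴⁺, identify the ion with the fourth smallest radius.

First list Z and electron count for each: Ge⁴⁺ (Z=32, 28 e⁻), Sn⁴⁺ (Z=50, 46 e⁻), In³⁺ (Z=49, 46 e⁻), Cd²⁺ (Z=48, 46 e⁻), Ag⁺ (Z=47, 46 e⁻). Ge⁴⁺ < Sn⁴⁺ (same group, 1 shell fewer); Sn⁴⁺ < In³⁺ (both 46 e⁻, Z=50>49); In³⁺ < Cd²⁺ (both 46 e⁻, Z=49>48); Cd²⁺ < Ag⁺ (both 46 e⁻, Z=48>47).
Ordering: Ge⁴⁺ < Sn⁴⁺ < In³⁺ < Cd²⁺ < Ag⁺. The fourth smallest is Cd²⁺.

Cd²⁺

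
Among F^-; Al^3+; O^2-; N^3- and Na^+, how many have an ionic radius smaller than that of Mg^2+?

Each ion has 10 electrons. The ranking follows nuclear charge in reverse — greater Z gives a smaller radius. Al^3+ (Z=13), Mg^2+ (Z=12), Na^+ (Z=11), F^- (Z=9), O^2- (Z=8), N^3- (Z=7).
Ordering all of them (including Mg^2+) by radius gives Al^3+ < Mg^2+ < Na^+ < F^- < O^2- < N^3-. So 1 is smaller.

1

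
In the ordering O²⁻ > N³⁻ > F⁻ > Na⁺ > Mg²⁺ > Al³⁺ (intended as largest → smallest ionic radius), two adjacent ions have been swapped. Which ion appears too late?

Check each adjacent pair. O²⁻ and N³⁻ are reversed: they are isoelectronic (10 e⁻) and O has more protons than N (8 vs 7), making O²⁻ smaller. No other neighbouring pair contradicts the periodic trends, so N³⁻ is the ion listed too late.

N³⁻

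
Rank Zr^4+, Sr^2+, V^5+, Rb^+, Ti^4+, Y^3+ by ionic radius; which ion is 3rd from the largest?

Y^3+

First list Z and electron count for each: V^5+ has 18 e⁻ (Z=23), Ti^4+ has 18 e⁻ (Z=22), Zr^4+ has 36 e⁻ (Z=40), Y^3+ has 36 e⁻ (Z=39), Sr^2+ has 36 e⁻ (Z=38), Rb^+ has 36 e⁻ (Z=37). V^5+ < Ti^4+ (isoelectronic, higher Z=23 is smaller); Ti^4+ < Zr^4+ (same group, period 4 vs 5); Zr^4+ < Y^3+ (both 36 e⁻, Z=40>39); Y^3+ < Sr^2+ (isoelectronic, higher Z=39 is smaller); Sr^2+ < Rb^+ (isoelectronic, higher Z=38 is smaller).
Ordering: V^5+ < Ti^4+ < Zr^4+ < Y^3+ < Sr^2+ < Rb^+. The 3rd largest is Y^3+.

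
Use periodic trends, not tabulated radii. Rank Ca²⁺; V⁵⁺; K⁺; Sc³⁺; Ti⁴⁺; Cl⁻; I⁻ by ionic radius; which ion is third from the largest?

V⁵⁺ (Z=23, 18 e⁻), Ti⁴⁺ (Z=22, 18 e⁻), Sc³⁺ (Z=21, 18 e⁻), Ca²⁺ (Z=20, 18 e⁻), K⁺ (Z=19, 18 e⁻), Cl⁻ (Z=17, 18 e⁻), I⁻ (Z=53, 54 e⁻). V⁵⁺ < Ti⁴⁺ (both 18 e⁻, Z=23>22); Ti⁴⁺ < Sc³⁺ (both 18 e⁻, Z=22>21); Sc³⁺ < Ca²⁺ (both 18 e⁻, Z=21>20); Ca²⁺ < K⁺ (isoelectronic, higher Z=20 is smaller); K⁺ < Cl⁻ (both 18 e⁻, Z=19>17); Cl⁻ < I⁻ (same group, period 3 vs 5).
Full ascending order: V⁵⁺ < Ti⁴⁺ < Sc³⁺ < Ca²⁺ < K⁺ < Cl⁻ < I⁻. Counting from the largest, position 3 is K⁺.

K⁺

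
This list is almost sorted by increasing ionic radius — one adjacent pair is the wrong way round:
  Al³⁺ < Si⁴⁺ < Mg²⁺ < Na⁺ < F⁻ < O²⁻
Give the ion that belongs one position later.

The pair Al³⁺, Si⁴⁺ is the wrong way round — Si⁴⁺ and Al³⁺ share 10 electrons; the higher nuclear charge on Si (Z=14) contracts it more, so Si⁴⁺ < Al³⁺. All other adjacent pairs agree with periodic trends, so Al³⁺ is the misplaced ion.

Al³⁺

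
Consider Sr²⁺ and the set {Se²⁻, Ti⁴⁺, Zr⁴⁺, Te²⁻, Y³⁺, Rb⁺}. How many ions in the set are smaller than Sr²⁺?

3

First list Z and electron count for each: Ti⁴⁺ (Z=22, 18 e⁻), Zr⁴⁺ (Z=40, 36 e⁻), Y³⁺ (Z=39, 36 e⁻), Sr²⁺ (Z=38, 36 e⁻), Rb⁺ (Z=37, 36 e⁻), Se²⁻ (Z=34, 36 e⁻), Te²⁻ (Z=52, 54 e⁻). Ti⁴⁺ < Zr⁴⁺ (same group, period 4 vs 5); Zr⁴⁺ < Y³⁺ (isoelectronic, higher Z=40 is smaller); Y³⁺ < Sr²⁺ (isoelectronic, higher Z=39 is smaller); Sr²⁺ < Rb⁺ (isoelectronic, higher Z=38 is smaller); Rb⁺ < Se²⁻ (isoelectronic, higher Z=37 is smaller); Se²⁻ < Te²⁻ (same group, 1 shell fewer).
Overall: Ti⁴⁺ < Zr⁴⁺ < Y³⁺ < Sr²⁺ < Rb⁺ < Se²⁻ < Te²⁻. Sr²⁺ has 3 below it and 3 above. That's 3.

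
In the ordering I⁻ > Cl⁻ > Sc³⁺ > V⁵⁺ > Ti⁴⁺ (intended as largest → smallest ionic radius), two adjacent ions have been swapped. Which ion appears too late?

Ti⁴⁺

Scanning neighbour by neighbour, only V⁵⁺/Ti⁴⁺ violates a trend: they are isoelectronic (18 e⁻) and V has more protons than Ti (23 vs 22), making V⁵⁺ smaller. That makes Ti⁴⁺ the one sitting a position late relative to where it belongs.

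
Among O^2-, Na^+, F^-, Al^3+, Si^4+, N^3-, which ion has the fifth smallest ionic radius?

O^2-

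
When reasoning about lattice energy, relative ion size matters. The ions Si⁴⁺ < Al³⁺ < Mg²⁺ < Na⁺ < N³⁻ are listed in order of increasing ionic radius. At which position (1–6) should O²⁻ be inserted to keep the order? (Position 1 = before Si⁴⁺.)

5

Isoelectronic series (10 e⁻ each). Size is set by nuclear charge: more protons means a smaller ion. Si⁴⁺ (Z=14), Al³⁺ (Z=13), Mg²⁺ (Z=12), Na⁺ (Z=11), O²⁻ (Z=8), N³⁻ (Z=7).
Merged order: Si⁴⁺ < Al³⁺ < Mg²⁺ < Na⁺ < O²⁻ < N³⁻ — O²⁻ is number 5.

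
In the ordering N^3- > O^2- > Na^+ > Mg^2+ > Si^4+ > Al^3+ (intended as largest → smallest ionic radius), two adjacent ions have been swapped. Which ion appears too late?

Compare adjacent ions: both have 10 electrons but Z(Si)=14 > Z(Al)=13, so Si^4+ should be the smaller of the two — yet in this decreasing list Si^4+ sits before Al^3+. Nothing else is reversed, so Al^3+ should move one place to the left.

Al^3+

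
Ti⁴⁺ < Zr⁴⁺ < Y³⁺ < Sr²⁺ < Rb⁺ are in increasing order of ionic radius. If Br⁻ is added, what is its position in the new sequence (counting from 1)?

6

Work out protons and electrons: Ti⁴⁺ has 18 e⁻ (Z=22), Zr⁴⁺ has 36 e⁻ (Z=40), Y³⁺ has 36 e⁻ (Z=39), Sr²⁺ has 36 e⁻ (Z=38), Rb⁺ has 36 e⁻ (Z=37), Br⁻ has 36 e⁻ (Z=35). Ti⁴⁺ < Zr⁴⁺ (same group, 1 shell fewer); Zr⁴⁺ < Y³⁺ (both 36 e⁻, Z=40>39); Y³⁺ < Sr²⁺ (both 36 e⁻, Z=39>38); Sr²⁺ < Rb⁺ (isoelectronic, higher Z=38 is smaller); Rb⁺ < Br⁻ (both 36 e⁻, Z=37>35).
Putting Br⁻ in gives Ti⁴⁺ < Zr⁴⁺ < Y³⁺ < Sr²⁺ < Rb⁺ < Br⁻; it lands at slot 6.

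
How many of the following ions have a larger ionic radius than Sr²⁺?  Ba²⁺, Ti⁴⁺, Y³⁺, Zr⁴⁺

1

First list Z and electron count for each: Ti⁴⁺ (Z=22, 18 e⁻), Zr⁴⁺ (Z=40, 36 e⁻), Y³⁺ (Z=39, 36 e⁻), Sr²⁺ (Z=38, 36 e⁻), Ba²⁺ (Z=56, 54 e⁻). Ti⁴⁺ < Zr⁴⁺ (same group, 1 shell fewer); Zr⁴⁺ < Y³⁺ (both 36 e⁻, Z=40>39); Y³⁺ < Sr²⁺ (both 36 e⁻, Z=39>38); Sr²⁺ < Ba²⁺ (same group, period 5 vs 6).
Ordering all of them (including Sr²⁺) by radius gives Ti⁴⁺ < Zr⁴⁺ < Y³⁺ < Sr²⁺ < Ba²⁺. So 1 is larger.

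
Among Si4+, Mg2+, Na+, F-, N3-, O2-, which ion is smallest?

Si4+

These species are isoelectronic with 10 electrons. The only difference is the number of protons: Si4+ (Z=14), Mg2+ (Z=12), Na+ (Z=11), F- (Z=9), O2- (Z=8), N3- (Z=7). The strongest nuclear pull (Si4+) gives the smallest ion.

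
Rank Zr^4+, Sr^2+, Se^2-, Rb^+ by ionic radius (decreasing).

Isoelectronic series (36 e⁻ each). Size is set by nuclear charge: more protons means a smaller ion. Zr^4+ (Z=40), Sr^2+ (Z=38), Rb^+ (Z=37), Se^2- (Z=34).

Se^2- > Rb^+ > Sr^2+ > Zr^4+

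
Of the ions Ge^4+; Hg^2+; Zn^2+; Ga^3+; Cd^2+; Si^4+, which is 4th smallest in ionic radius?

Tabulating Z and e⁻: Si^4+: 10 e⁻, Z=14, Ge^4+: 28 e⁻, Z=32, Ga^3+: 28 e⁻, Z=31, Zn^2+: 28 e⁻, Z=30, Cd^2+: 46 e⁻, Z=48, Hg^2+: 78 e⁻, Z=80. Si^4+ < Ge^4+ (same group, 1 shell fewer); Ge^4+ < Ga^3+ (both 28 e⁻, Z=32>31); Ga^3+ < Zn^2+ (both 28 e⁻, Z=31>30); Zn^2+ < Cd^2+ (same group, 1 shell fewer); Cd^2+ < Hg^2+ (same group, 1 shell fewer).
Full ascending order: Si^4+ < Ge^4+ < Ga^3+ < Zn^2+ < Cd^2+ < Hg^2+. Counting from the smallest, position 4 is Zn^2+.

Zn^2+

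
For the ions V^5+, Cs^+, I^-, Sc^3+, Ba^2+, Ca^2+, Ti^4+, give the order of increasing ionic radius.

V^5+ < Ti^4+ < Sc^3+ < Ca^2+ < Ba^2+ < Cs^+ < I^-

Electron counts and nuclear charges: V^5+ (Z=23, 18 e⁻), Ti^4+ (Z=22, 18 e⁻), Sc^3+ (Z=21, 18 e⁻), Ca^2+ (Z=20, 18 e⁻), Ba^2+ (Z=56, 54 e⁻), Cs^+ (Z=55, 54 e⁻), I^- (Z=53, 54 e⁻). V^5+ < Ti^4+ (both 18 e⁻, Z=23>22); Ti^4+ < Sc^3+ (both 18 e⁻, Z=22>21); Sc^3+ < Ca^2+ (both 18 e⁻, Z=21>20); Ca^2+ < Ba^2+ (same group, period 4 vs 6); Ba^2+ < Cs^+ (both 54 e⁻, Z=56>55); Cs^+ < I^- (isoelectronic, higher Z=55 is smaller).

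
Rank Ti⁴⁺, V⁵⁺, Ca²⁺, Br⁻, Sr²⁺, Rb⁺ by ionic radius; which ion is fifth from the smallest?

Rb⁺

Tabulating Z and e⁻: V⁵⁺ (Z=23, 18 e⁻), Ti⁴⁺ (Z=22, 18 e⁻), Ca²⁺ (Z=20, 18 e⁻), Sr²⁺ (Z=38, 36 e⁻), Rb⁺ (Z=37, 36 e⁻), Br⁻ (Z=35, 36 e⁻). V⁵⁺ < Ti⁴⁺ (isoelectronic, higher Z=23 is smaller); Ti⁴⁺ < Ca²⁺ (isoelectronic, higher Z=22 is smaller); Ca²⁺ < Sr²⁺ (same group, 1 shell fewer); Sr²⁺ < Rb⁺ (both 36 e⁻, Z=38>37); Rb⁺ < Br⁻ (both 36 e⁻, Z=37>35).
Ordering: V⁵⁺ < Ti⁴⁺ < Ca²⁺ < Sr²⁺ < Rb⁺ < Br⁻. The fifth smallest is Rb⁺.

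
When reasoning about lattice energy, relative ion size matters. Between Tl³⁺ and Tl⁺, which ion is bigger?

For a single element, ionic radius drops as positive charge rises — Tl³⁺ < Tl⁺.

Tl⁺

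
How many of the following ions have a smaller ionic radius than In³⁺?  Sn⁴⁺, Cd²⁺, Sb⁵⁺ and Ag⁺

2

These species are isoelectronic with 46 electrons. The only difference is the number of protons: Sb⁵⁺ (Z=51), Sn⁴⁺ (Z=50), In³⁺ (Z=49), Cd²⁺ (Z=48), Ag⁺ (Z=47). The strongest nuclear pull (Sb⁵⁺) gives the smallest ion.
Ordering all of them (including In³⁺) by radius gives Sb⁵⁺ < Sn⁴⁺ < In³⁺ < Cd²⁺ < Ag⁺. That's 2.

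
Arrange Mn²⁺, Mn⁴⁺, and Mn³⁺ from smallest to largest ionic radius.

Mn⁴⁺ < Mn³⁺ < Mn²⁺

Same element, different charge: the more highly charged cation has fewer electrons and a greater effective nuclear charge per electron, making Mn⁴⁺ the smallest.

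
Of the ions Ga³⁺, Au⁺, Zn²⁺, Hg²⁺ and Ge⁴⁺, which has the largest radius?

Electron counts and nuclear charges: Ge⁴⁺: 28 e⁻, Z=32, Ga³⁺: 28 e⁻, Z=31, Zn²⁺: 28 e⁻, Z=30, Hg²⁺: 78 e⁻, Z=80, Au⁺: 78 e⁻, Z=79. Ge⁴⁺ < Ga³⁺ (isoelectronic, higher Z=32 is smaller); Ga³⁺ < Zn²⁺ (isoelectronic, higher Z=31 is smaller); Zn²⁺ < Hg²⁺ (same group, period 4 vs 6); Hg²⁺ < Au⁺ (isoelectronic, higher Z=80 is smaller).

Au⁺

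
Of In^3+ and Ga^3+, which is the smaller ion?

Ga^3+

These ions sit in one column with identical charge. Each step down the periodic table adds a principal shell, increasing the radius.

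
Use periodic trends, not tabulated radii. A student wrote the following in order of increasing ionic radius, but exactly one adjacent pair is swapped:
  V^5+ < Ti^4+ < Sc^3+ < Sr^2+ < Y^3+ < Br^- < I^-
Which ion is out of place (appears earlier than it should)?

Sr^2+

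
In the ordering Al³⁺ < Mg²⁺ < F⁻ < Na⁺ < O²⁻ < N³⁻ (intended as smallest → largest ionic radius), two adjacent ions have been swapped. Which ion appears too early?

The pair F⁻, Na⁺ is the wrong way round — Na⁺ and F⁻ share 10 electrons; the higher nuclear charge on Na (Z=11) contracts it more, so Na⁺ < F⁻. All other adjacent pairs agree with periodic trends, so F⁻ is the misplaced ion.

F⁻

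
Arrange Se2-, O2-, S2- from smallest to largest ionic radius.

O2- < S2- < Se2-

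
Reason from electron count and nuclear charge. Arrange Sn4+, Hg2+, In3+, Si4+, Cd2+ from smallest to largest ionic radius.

Work out protons and electrons: Si4+: 10 e⁻, Z=14, Sn4+: 46 e⁻, Z=50, In3+: 46 e⁻, Z=49, Cd2+: 46 e⁻, Z=48, Hg2+: 78 e⁻, Z=80. Si4+ < Sn4+ (same group, 2 shells fewer); Sn4+ < In3+ (isoelectronic, higher Z=50 is smaller); In3+ < Cd2+ (both 46 e⁻, Z=49>48); Cd2+ < Hg2+ (same group, 1 shell fewer).

Si4+ < Sn4+ < In3+ < Cd2+ < Hg2+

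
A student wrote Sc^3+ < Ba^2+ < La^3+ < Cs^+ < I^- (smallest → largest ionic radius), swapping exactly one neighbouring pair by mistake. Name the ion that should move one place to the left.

La^3+

Scanning neighbour by neighbour, only Ba^2+/La^3+ violates a trend: La^3+ and Ba^2+ share 54 electrons; the higher nuclear charge on La (Z=57) contracts it more, so La^3+ < Ba^2+. That makes La^3+ the one sitting a position late relative to where it belongs.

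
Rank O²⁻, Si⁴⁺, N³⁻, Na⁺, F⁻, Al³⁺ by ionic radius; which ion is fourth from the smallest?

These species are isoelectronic with 10 electrons. The only difference is the number of protons: Si⁴⁺ (Z=14), Al³⁺ (Z=13), Na⁺ (Z=11), F⁻ (Z=9), O²⁻ (Z=8), N³⁻ (Z=7). The strongest nuclear pull (Si⁴⁺) gives the smallest ion.
That gives Si⁴⁺ < Al³⁺ < Na⁺ < F⁻ < O²⁻ < N³⁻. From the smallest end, number 4 is F⁻.

F⁻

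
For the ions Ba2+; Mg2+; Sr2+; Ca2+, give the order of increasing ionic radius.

Mg2+ < Ca2+ < Sr2+ < Ba2+

Same group, same charge. Going down the group adds an extra shell of electrons, so the ion gets larger: Mg2+ is highest in the group and smallest.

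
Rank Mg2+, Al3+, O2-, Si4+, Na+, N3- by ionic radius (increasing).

All of these have 10 electrons (isoelectronic). With the same electron cloud, the ion with the most protons pulls it in tightest. Nuclear charges: Si4+ (Z=14), Al3+ (Z=13), Mg2+ (Z=12), Na+ (Z=11), O2- (Z=8), N3- (Z=7). Highest Z is smallest.

Si4+ < Al3+ < Mg2+ < Na+ < O2- < N3-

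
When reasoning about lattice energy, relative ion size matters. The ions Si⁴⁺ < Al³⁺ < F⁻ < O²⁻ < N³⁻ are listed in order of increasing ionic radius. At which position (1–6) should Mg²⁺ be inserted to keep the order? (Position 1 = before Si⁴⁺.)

3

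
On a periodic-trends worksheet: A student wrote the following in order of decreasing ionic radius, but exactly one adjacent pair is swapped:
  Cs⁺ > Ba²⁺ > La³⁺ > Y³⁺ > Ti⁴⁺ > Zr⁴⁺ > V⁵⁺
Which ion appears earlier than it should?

Ti⁴⁺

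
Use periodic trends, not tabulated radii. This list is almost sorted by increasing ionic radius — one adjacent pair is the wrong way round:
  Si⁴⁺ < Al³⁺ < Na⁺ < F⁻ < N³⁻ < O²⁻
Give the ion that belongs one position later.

Check each adjacent pair. N³⁻ and O²⁻ are reversed: both have 10 electrons but Z(O)=8 > Z(N)=7, so O²⁻ should be the smaller of the two. No other neighbouring pair contradicts the periodic trends, so N³⁻ is the ion listed too early.

N³⁻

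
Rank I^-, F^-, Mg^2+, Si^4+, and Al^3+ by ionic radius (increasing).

Si^4+ < Al^3+ < Mg^2+ < F^- < I^-

Work out protons and electrons: Si^4+ has 10 e⁻ (Z=14), Al^3+ has 10 e⁻ (Z=13), Mg^2+ has 10 e⁻ (Z=12), F^- has 10 e⁻ (Z=9), I^- has 54 e⁻ (Z=53). Si^4+ < Al^3+ (both 10 e⁻, Z=14>13); Al^3+ < Mg^2+ (both 10 e⁻, Z=13>12); Mg^2+ < F^- (isoelectronic, higher Z=12 is smaller); F^- < I^- (same group, 3 shells fewer).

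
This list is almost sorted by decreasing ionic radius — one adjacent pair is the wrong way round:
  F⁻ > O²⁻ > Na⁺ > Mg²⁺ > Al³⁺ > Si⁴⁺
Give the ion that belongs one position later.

F⁻

Compare adjacent ions: both have 10 electrons but Z(F)=9 > Z(O)=8, so F⁻ should be the smaller of the two — yet in this decreasing list F⁻ sits before O²⁻. Nothing else is reversed, so F⁻ should move one place to the right.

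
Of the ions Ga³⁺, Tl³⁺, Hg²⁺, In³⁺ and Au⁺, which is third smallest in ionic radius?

Ga³⁺ has 28 e⁻ (Z=31), In³⁺ has 46 e⁻ (Z=49), Tl³⁺ has 78 e⁻ (Z=81), Hg²⁺ has 78 e⁻ (Z=80), Au⁺ has 78 e⁻ (Z=79). Ga³⁺ < In³⁺ (same group, period 4 vs 5); In³⁺ < Tl³⁺ (same group, period 5 vs 6); Tl³⁺ < Hg²⁺ (isoelectronic, higher Z=81 is smaller); Hg²⁺ < Au⁺ (isoelectronic, higher Z=80 is smaller).
Full ascending order: Ga³⁺ < In³⁺ < Tl³⁺ < Hg²⁺ < Au⁺. Counting from the smallest, position 3 is Tl³⁺.

Tl³⁺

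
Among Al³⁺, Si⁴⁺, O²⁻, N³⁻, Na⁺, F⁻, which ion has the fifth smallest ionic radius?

O²⁻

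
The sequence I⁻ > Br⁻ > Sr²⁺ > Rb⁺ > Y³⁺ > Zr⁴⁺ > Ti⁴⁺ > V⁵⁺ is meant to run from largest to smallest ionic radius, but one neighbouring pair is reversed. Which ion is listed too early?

Sr²⁺

Scanning neighbour by neighbour, only Sr²⁺/Rb⁺ violates a trend: Sr²⁺ and Rb⁺ share 36 electrons; the higher nuclear charge on Sr (Z=38) contracts it more, so Sr²⁺ < Rb⁺. That makes Sr²⁺ the one sitting a position early relative to where it belongs.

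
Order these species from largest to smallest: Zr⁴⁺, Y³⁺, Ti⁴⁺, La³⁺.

La³⁺ > Y³⁺ > Zr⁴⁺ > Ti⁴⁺

Work out protons and electrons: Ti⁴⁺ (Z=22, 18 e⁻), Zr⁴⁺ (Z=40, 36 e⁻), Y³⁺ (Z=39, 36 e⁻), La³⁺ (Z=57, 54 e⁻). Ti⁴⁺ < Zr⁴⁺ (same group, period 4 vs 5); Zr⁴⁺ < Y³⁺ (isoelectronic, higher Z=40 is smaller); Y³⁺ < La³⁺ (same group, period 5 vs 6).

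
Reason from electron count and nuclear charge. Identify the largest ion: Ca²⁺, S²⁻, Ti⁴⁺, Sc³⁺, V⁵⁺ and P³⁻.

P³⁻

Isoelectronic series (18 e⁻ each). Size is set by nuclear charge: more protons means a smaller ion. V⁵⁺ (Z=23), Ti⁴⁺ (Z=22), Sc³⁺ (Z=21), Ca²⁺ (Z=20), S²⁻ (Z=16), P³⁻ (Z=15).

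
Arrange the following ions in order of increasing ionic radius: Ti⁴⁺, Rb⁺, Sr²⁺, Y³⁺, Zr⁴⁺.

Ti⁴⁺ < Zr⁴⁺ < Y³⁺ < Sr²⁺ < Rb⁺

Electron counts and nuclear charges: Ti⁴⁺ (Z=22, 18 e⁻), Zr⁴⁺ (Z=40, 36 e⁻), Y³⁺ (Z=39, 36 e⁻), Sr²⁺ (Z=38, 36 e⁻), Rb⁺ (Z=37, 36 e⁻). Ti⁴⁺ < Zr⁴⁺ (same group, 1 shell fewer); Zr⁴⁺ < Y³⁺ (both 36 e⁻, Z=40>39); Y³⁺ < Sr²⁺ (both 36 e⁻, Z=39>38); Sr²⁺ < Rb⁺ (both 36 e⁻, Z=38>37).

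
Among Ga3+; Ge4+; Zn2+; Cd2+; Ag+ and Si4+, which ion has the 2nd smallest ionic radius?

Tabulating Z and e⁻: Si4+ has 10 e⁻ (Z=14), Ge4+ has 28 e⁻ (Z=32), Ga3+ has 28 e⁻ (Z=31), Zn2+ has 28 e⁻ (Z=30), Cd2+ has 46 e⁻ (Z=48), Ag+ has 46 e⁻ (Z=47). Si4+ < Ge4+ (same group, period 3 vs 4); Ge4+ < Ga3+ (both 28 e⁻, Z=32>31); Ga3+ < Zn2+ (isoelectronic, higher Z=31 is smaller); Zn2+ < Cd2+ (same group, period 4 vs 5); Cd2+ < Ag+ (both 46 e⁻, Z=48>47).
So the order is Si4+ < Ge4+ < Ga3+ < Zn2+ < Cd2+ < Ag+; the 2nd-smallest ion is Ge4+.

Ge4+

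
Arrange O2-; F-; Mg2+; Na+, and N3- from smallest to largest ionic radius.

Mg2+ < Na+ < F- < O2- < N3-

Each ion has 10 electrons. The ranking follows nuclear charge in reverse — greater Z gives a smaller radius. Mg2+ (Z=12), Na+ (Z=11), F- (Z=9), O2- (Z=8), N3- (Z=7).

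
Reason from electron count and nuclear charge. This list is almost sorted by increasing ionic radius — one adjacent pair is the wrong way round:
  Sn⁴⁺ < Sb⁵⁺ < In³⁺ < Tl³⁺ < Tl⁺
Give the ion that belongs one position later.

Compare adjacent ions: both have 46 electrons but Z(Sb)=51 > Z(Sn)=50, so Sb⁵⁺ should be the smaller of the two — yet in this increasing list Sn⁴⁺ sits before Sb⁵⁺. Nothing else is reversed, so Sn⁴⁺ should move one place to the right.

Sn⁴⁺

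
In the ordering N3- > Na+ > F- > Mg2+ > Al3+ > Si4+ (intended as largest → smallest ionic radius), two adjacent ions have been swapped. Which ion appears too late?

Compare adjacent ions: Na+ and F- share 10 electrons; the higher nuclear charge on Na (Z=11) contracts it more, so Na+ < F- — yet in this decreasing list Na+ sits before F-. Nothing else is reversed, so F- should move one place to the left.

F-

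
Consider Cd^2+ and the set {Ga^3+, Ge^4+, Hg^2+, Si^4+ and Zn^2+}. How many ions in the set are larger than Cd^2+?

1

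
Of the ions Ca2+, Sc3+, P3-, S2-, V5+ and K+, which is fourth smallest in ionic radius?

K+

These species are isoelectronic with 18 electrons. The only difference is the number of protons: V5+ (Z=23), Sc3+ (Z=21), Ca2+ (Z=20), K+ (Z=19), S2- (Z=16), P3- (Z=15). The strongest nuclear pull (V5+) gives the smallest ion.
Full ascending order: V5+ < Sc3+ < Ca2+ < K+ < S2- < P3-. Counting from the smallest, position 4 is K+.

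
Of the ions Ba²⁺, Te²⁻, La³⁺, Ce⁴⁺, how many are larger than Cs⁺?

Each ion has 54 electrons. The ranking follows nuclear charge in reverse — greater Z gives a smaller radius. Ce⁴⁺ (Z=58), La³⁺ (Z=57), Ba²⁺ (Z=56), Cs⁺ (Z=55), Te²⁻ (Z=52).
Ordering all of them (including Cs⁺) by radius gives Ce⁴⁺ < La³⁺ < Ba²⁺ < Cs⁺ < Te²⁻. So 1 is larger.

1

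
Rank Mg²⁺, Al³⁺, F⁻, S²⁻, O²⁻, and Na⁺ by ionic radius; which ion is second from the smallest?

Electron counts and nuclear charges: Al³⁺ has 10 e⁻ (Z=13), Mg²⁺ has 10 e⁻ (Z=12), Na⁺ has 10 e⁻ (Z=11), F⁻ has 10 e⁻ (Z=9), O²⁻ has 10 e⁻ (Z=8), S²⁻ has 18 e⁻ (Z=16). Al³⁺ < Mg²⁺ (both 10 e⁻, Z=13>12); Mg²⁺ < Na⁺ (isoelectronic, higher Z=12 is smaller); Na⁺ < F⁻ (isoelectronic, higher Z=11 is smaller); F⁻ < O²⁻ (isoelectronic, higher Z=9 is smaller); O²⁻ < S²⁻ (same group, period 2 vs 3).
That gives Al³⁺ < Mg²⁺ < Na⁺ < F⁻ < O²⁻ < S²⁻. From the smallest end, number 2 is Mg²⁺.

Mg²⁺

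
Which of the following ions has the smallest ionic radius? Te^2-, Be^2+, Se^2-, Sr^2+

Be^2+

Work out protons and electrons: Be^2+ has 2 e⁻ (Z=4), Sr^2+ has 36 e⁻ (Z=38), Se^2- has 36 e⁻ (Z=34), Te^2- has 54 e⁻ (Z=52). Be^2+ < Sr^2+ (same group, 3 shells fewer); Sr^2+ < Se^2- (both 36 e⁻, Z=38>34); Se^2- < Te^2- (same group, period 4 vs 5).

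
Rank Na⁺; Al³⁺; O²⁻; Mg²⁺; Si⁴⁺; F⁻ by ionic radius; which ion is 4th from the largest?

Each ion has 10 electrons. The ranking follows nuclear charge in reverse — greater Z gives a smaller radius. Si⁴⁺ (Z=14), Al³⁺ (Z=13), Mg²⁺ (Z=12), Na⁺ (Z=11), F⁻ (Z=9), O²⁻ (Z=8).
Full ascending order: Si⁴⁺ < Al³⁺ < Mg²⁺ < Na⁺ < F⁻ < O²⁻. Counting from the largest, position 4 is Mg²⁺.

Mg²⁺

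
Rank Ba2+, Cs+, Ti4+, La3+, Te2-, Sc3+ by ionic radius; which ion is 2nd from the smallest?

First list Z and electron count for each: Ti4+: 18 e⁻, Z=22, Sc3+: 18 e⁻, Z=21, La3+: 54 e⁻, Z=57, Ba2+: 54 e⁻, Z=56, Cs+: 54 e⁻, Z=55, Te2-: 54 e⁻, Z=52. Ti4+ < Sc3+ (both 18 e⁻, Z=22>21); Sc3+ < La3+ (same group, 2 shells fewer); La3+ < Ba2+ (both 54 e⁻, Z=57>56); Ba2+ < Cs+ (isoelectronic, higher Z=56 is smaller); Cs+ < Te2- (isoelectronic, higher Z=55 is smaller).
Ordering: Ti4+ < Sc3+ < La3+ < Ba2+ < Cs+ < Te2-. The 2nd smallest is Sc3+.

Sc3+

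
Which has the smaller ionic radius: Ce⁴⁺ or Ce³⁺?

Same element, different charge: the more highly charged cation has fewer electrons and a greater effective nuclear charge per electron, making Ce⁴⁺ the smallest.

Ce⁴⁺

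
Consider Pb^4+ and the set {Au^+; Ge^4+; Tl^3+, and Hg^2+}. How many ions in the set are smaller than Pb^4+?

1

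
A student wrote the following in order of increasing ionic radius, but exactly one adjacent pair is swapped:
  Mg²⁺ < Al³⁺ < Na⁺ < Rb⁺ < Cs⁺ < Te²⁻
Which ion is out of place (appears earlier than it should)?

Mg²⁺

Compare adjacent ions: they are isoelectronic (10 e⁻) and Al has more protons than Mg (13 vs 12), making Al³⁺ smaller — yet in this increasing list Mg²⁺ sits before Al³⁺. Nothing else is reversed, so Mg²⁺ should move one place to the right.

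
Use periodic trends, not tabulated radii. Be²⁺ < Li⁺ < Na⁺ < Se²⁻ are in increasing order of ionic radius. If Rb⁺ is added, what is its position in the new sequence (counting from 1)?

4

Electron counts and nuclear charges: Be²⁺: 2 e⁻, Z=4, Li⁺: 2 e⁻, Z=3, Na⁺: 10 e⁻, Z=11, Rb⁺: 36 e⁻, Z=37, Se²⁻: 36 e⁻, Z=34. Be²⁺ < Li⁺ (isoelectronic, higher Z=4 is smaller); Li⁺ < Na⁺ (same group, period 2 vs 3); Na⁺ < Rb⁺ (same group, 2 shells fewer); Rb⁺ < Se²⁻ (both 36 e⁻, Z=37>34).
Merged order: Be²⁺ < Li⁺ < Na⁺ < Rb⁺ < Se²⁻ — Rb⁺ is number 4.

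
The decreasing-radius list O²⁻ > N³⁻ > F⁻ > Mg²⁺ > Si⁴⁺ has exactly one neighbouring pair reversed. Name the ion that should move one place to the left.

The pair O²⁻, N³⁻ is the wrong way round — both have 10 electrons but Z(O)=8 > Z(N)=7, so O²⁻ should be the smaller of the two. All other adjacent pairs agree with periodic trends, so N³⁻ is the misplaced ion.

N³⁻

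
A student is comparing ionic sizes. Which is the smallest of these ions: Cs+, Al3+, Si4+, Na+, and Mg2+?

Work out protons and electrons: Si4+ (Z=14, 10 e⁻), Al3+ (Z=13, 10 e⁻), Mg2+ (Z=12, 10 e⁻), Na+ (Z=11, 10 e⁻), Cs+ (Z=55, 54 e⁻). Si4+ < Al3+ (both 10 e⁻, Z=14>13); Al3+ < Mg2+ (both 10 e⁻, Z=13>12); Mg2+ < Na+ (isoelectronic, higher Z=12 is smaller); Na+ < Cs+ (same group, 3 shells fewer).

Si4+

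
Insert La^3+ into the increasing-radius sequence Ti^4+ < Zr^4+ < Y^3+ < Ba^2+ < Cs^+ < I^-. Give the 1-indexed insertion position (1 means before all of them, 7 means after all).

4

Tabulating Z and e⁻: Ti^4+ has 18 e⁻ (Z=22), Zr^4+ has 36 e⁻ (Z=40), Y^3+ has 36 e⁻ (Z=39), La^3+ has 54 e⁻ (Z=57), Ba^2+ has 54 e⁻ (Z=56), Cs^+ has 54 e⁻ (Z=55), I^- has 54 e⁻ (Z=53). Ti^4+ < Zr^4+ (same group, period 4 vs 5); Zr^4+ < Y^3+ (both 36 e⁻, Z=40>39); Y^3+ < La^3+ (same group, 1 shell fewer); La^3+ < Ba^2+ (isoelectronic, higher Z=57 is smaller); Ba^2+ < Cs^+ (both 54 e⁻, Z=56>55); Cs^+ < I^- (isoelectronic, higher Z=55 is smaller).
The complete sequence is Ti^4+ < Zr^4+ < Y^3+ < La^3+ < Ba^2+ < Cs^+ < I^-. La^3+ sits at position 4.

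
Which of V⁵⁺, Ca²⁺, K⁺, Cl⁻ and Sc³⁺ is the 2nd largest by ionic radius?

K⁺

Each ion has 18 electrons. The ranking follows nuclear charge in reverse — greater Z gives a smaller radius. V⁵⁺ (Z=23), Sc³⁺ (Z=21), Ca²⁺ (Z=20), K⁺ (Z=19), Cl⁻ (Z=17).
So the order is V⁵⁺ < Sc³⁺ < Ca²⁺ < K⁺ < Cl⁻; the 2nd-largest ion is K⁺.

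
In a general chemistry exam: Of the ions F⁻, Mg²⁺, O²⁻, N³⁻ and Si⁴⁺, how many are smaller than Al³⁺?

1

These species are isoelectronic with 10 electrons. The only difference is the number of protons: Si⁴⁺ (Z=14), Al³⁺ (Z=13), Mg²⁺ (Z=12), F⁻ (Z=9), O²⁻ (Z=8), N³⁻ (Z=7). The strongest nuclear pull (Si⁴⁺) gives the smallest ion.
Ordering all of them (including Al³⁺) by radius gives Si⁴⁺ < Al³⁺ < Mg²⁺ < F⁻ < O²⁻ < N³⁻. Count: 1.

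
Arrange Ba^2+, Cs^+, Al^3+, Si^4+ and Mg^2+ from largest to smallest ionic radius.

Cs^+ > Ba^2+ > Mg^2+ > Al^3+ > Si^4+

Work out protons and electrons: Si^4+ has 10 e⁻ (Z=14), Al^3+ has 10 e⁻ (Z=13), Mg^2+ has 10 e⁻ (Z=12), Ba^2+ has 54 e⁻ (Z=56), Cs^+ has 54 e⁻ (Z=55). Si^4+ < Al^3+ (isoelectronic, higher Z=14 is smaller); Al^3+ < Mg^2+ (isoelectronic, higher Z=13 is smaller); Mg^2+ < Ba^2+ (same group, period 3 vs 6); Ba^2+ < Cs^+ (isoelectronic, higher Z=56 is smaller).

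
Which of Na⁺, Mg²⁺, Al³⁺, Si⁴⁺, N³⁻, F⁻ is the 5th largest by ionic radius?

Al³⁺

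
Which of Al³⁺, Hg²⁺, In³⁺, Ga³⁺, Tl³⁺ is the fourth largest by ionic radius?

Ga³⁺

Work out protons and electrons: Al³⁺: 10 e⁻, Z=13, Ga³⁺: 28 e⁻, Z=31, In³⁺: 46 e⁻, Z=49, Tl³⁺: 78 e⁻, Z=81, Hg²⁺: 78 e⁻, Z=80. Al³⁺ < Ga³⁺ (same group, period 3 vs 4); Ga³⁺ < In³⁺ (same group, 1 shell fewer); In³⁺ < Tl³⁺ (same group, 1 shell fewer); Tl³⁺ < Hg²⁺ (both 78 e⁻, Z=81>80).
Ordering: Al³⁺ < Ga³⁺ < In³⁺ < Tl³⁺ < Hg²⁺. The fourth largest is Ga³⁺.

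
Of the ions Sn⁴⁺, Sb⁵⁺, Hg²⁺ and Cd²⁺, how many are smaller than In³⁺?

2

Work out protons and electrons: Sb⁵⁺ (Z=51, 46 e⁻), Sn⁴⁺ (Z=50, 46 e⁻), In³⁺ (Z=49, 46 e⁻), Cd²⁺ (Z=48, 46 e⁻), Hg²⁺ (Z=80, 78 e⁻). Sb⁵⁺ < Sn⁴⁺ (both 46 e⁻, Z=51>50); Sn⁴⁺ < In³⁺ (both 46 e⁻, Z=50>49); In³⁺ < Cd²⁺ (both 46 e⁻, Z=49>48); Cd²⁺ < Hg²⁺ (same group, 1 shell fewer).
Relative to In³⁺, the ions that are smaller are Sb⁵⁺, Sn⁴⁺. Count: 2.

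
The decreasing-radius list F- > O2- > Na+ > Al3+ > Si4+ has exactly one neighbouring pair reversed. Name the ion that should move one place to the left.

Scanning neighbour by neighbour, only F-/O2- violates a trend: they are isoelectronic (10 e⁻) and F has more protons than O (9 vs 8), making F- smaller. That makes O2- the one sitting a position late relative to where it belongs.

O2-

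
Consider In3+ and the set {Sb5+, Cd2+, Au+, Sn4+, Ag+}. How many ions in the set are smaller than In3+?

2

First list Z and electron count for each: Sb5+: 46 e⁻, Z=51, Sn4+: 46 e⁻, Z=50, In3+: 46 e⁻, Z=49, Cd2+: 46 e⁻, Z=48, Ag+: 46 e⁻, Z=47, Au+: 78 e⁻, Z=79. Sb5+ < Sn4+ (both 46 e⁻, Z=51>50); Sn4+ < In3+ (isoelectronic, higher Z=50 is smaller); In3+ < Cd2+ (both 46 e⁻, Z=49>48); Cd2+ < Ag+ (isoelectronic, higher Z=48 is smaller); Ag+ < Au+ (same group, period 5 vs 6).
Overall: Sb5+ < Sn4+ < In3+ < Cd2+ < Ag+ < Au+. In3+ has 2 below it and 3 above. Count: 2.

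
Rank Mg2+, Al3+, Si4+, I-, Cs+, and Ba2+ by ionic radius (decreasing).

I- > Cs+ > Ba2+ > Mg2+ > Al3+ > Si4+

Tabulating Z and e⁻: Si4+ (Z=14, 10 e⁻), Al3+ (Z=13, 10 e⁻), Mg2+ (Z=12, 10 e⁻), Ba2+ (Z=56, 54 e⁻), Cs+ (Z=55, 54 e⁻), I- (Z=53, 54 e⁻). Si4+ < Al3+ (both 10 e⁻, Z=14>13); Al3+ < Mg2+ (both 10 e⁻, Z=13>12); Mg2+ < Ba2+ (same group, period 3 vs 6); Ba2+ < Cs+ (both 54 e⁻, Z=56>55); Cs+ < I- (isoelectronic, higher Z=55 is smaller).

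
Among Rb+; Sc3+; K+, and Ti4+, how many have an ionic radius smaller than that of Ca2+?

2

Electron counts and nuclear charges: Ti4+: 18 e⁻, Z=22, Sc3+: 18 e⁻, Z=21, Ca2+: 18 e⁻, Z=20, K+: 18 e⁻, Z=19, Rb+: 36 e⁻, Z=37. Ti4+ < Sc3+ (both 18 e⁻, Z=22>21); Sc3+ < Ca2+ (isoelectronic, higher Z=21 is smaller); Ca2+ < K+ (isoelectronic, higher Z=20 is smaller); K+ < Rb+ (same group, 1 shell fewer).
Overall: Ti4+ < Sc3+ < Ca2+ < K+ < Rb+. Ca2+ has 2 below it and 2 above. So 2 are smaller.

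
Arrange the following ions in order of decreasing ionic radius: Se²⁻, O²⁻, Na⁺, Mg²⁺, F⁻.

Se²⁻ > O²⁻ > F⁻ > Na⁺ > Mg²⁺

Work out protons and electrons: Mg²⁺ has 10 e⁻ (Z=12), Na⁺ has 10 e⁻ (Z=11), F⁻ has 10 e⁻ (Z=9), O²⁻ has 10 e⁻ (Z=8), Se²⁻ has 36 e⁻ (Z=34). Mg²⁺ < Na⁺ (isoelectronic, higher Z=12 is smaller); Na⁺ < F⁻ (both 10 e⁻, Z=11>9); F⁻ < O²⁻ (isoelectronic, higher Z=9 is smaller); O²⁻ < Se²⁻ (same group, 2 shells fewer).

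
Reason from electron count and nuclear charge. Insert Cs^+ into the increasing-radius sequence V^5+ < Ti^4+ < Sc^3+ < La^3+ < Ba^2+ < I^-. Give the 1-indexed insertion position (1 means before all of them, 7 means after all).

6

V^5+: 18 e⁻, Z=23, Ti^4+: 18 e⁻, Z=22, Sc^3+: 18 e⁻, Z=21, La^3+: 54 e⁻, Z=57, Ba^2+: 54 e⁻, Z=56, Cs^+: 54 e⁻, Z=55, I^-: 54 e⁻, Z=53. V^5+ < Ti^4+ (isoelectronic, higher Z=23 is smaller); Ti^4+ < Sc^3+ (isoelectronic, higher Z=22 is smaller); Sc^3+ < La^3+ (same group, 2 shells fewer); La^3+ < Ba^2+ (isoelectronic, higher Z=57 is smaller); Ba^2+ < Cs^+ (both 54 e⁻, Z=56>55); Cs^+ < I^- (isoelectronic, higher Z=55 is smaller).
With Cs^+ included the full order is V^5+ < Ti^4+ < Sc^3+ < La^3+ < Ba^2+ < Cs^+ < I^-, so it takes position 6.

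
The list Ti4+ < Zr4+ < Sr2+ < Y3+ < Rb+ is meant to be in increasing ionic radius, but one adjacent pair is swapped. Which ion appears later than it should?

The pair Sr2+, Y3+ is the wrong way round — they are isoelectronic (36 e⁻) and Y has more protons than Sr (39 vs 38), making Y3+ smaller. All other adjacent pairs agree with periodic trends, so Y3+ is the misplaced ion.

Y3+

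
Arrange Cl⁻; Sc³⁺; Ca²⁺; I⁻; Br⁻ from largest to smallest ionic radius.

Work out protons and electrons: Sc³⁺: 18 e⁻, Z=21, Ca²⁺: 18 e⁻, Z=20, Cl⁻: 18 e⁻, Z=17, Br⁻: 36 e⁻, Z=35, I⁻: 54 e⁻, Z=53. Sc³⁺ < Ca²⁺ (isoelectronic, higher Z=21 is smaller); Ca²⁺ < Cl⁻ (both 18 e⁻, Z=20>17); Cl⁻ < Br⁻ (same group, period 3 vs 4); Br⁻ < I⁻ (same group, 1 shell fewer).

I⁻ > Br⁻ > Cl⁻ > Ca²⁺ > Sc³⁺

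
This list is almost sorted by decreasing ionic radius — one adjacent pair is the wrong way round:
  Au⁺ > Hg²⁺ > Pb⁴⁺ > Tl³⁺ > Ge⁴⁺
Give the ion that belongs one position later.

Pb⁴⁺

Scanning neighbour by neighbour, only Pb⁴⁺/Tl³⁺ violates a trend: Pb⁴⁺ and Tl³⁺ share 78 electrons; the higher nuclear charge on Pb (Z=82) contracts it more, so Pb⁴⁺ < Tl³⁺. That makes Pb⁴⁺ the one sitting a position early relative to where it belongs.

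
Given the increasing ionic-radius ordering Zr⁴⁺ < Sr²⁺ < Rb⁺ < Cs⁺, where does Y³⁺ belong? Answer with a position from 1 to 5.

First list Z and electron count for each: Zr⁴⁺ has 36 e⁻ (Z=40), Y³⁺ has 36 e⁻ (Z=39), Sr²⁺ has 36 e⁻ (Z=38), Rb⁺ has 36 e⁻ (Z=37), Cs⁺ has 54 e⁻ (Z=55). Zr⁴⁺ < Y³⁺ (isoelectronic, higher Z=40 is smaller); Y³⁺ < Sr²⁺ (isoelectronic, higher Z=39 is smaller); Sr²⁺ < Rb⁺ (both 36 e⁻, Z=38>37); Rb⁺ < Cs⁺ (same group, 1 shell fewer).
With Y³⁺ included the full order is Zr⁴⁺ < Y³⁺ < Sr²⁺ < Rb⁺ < Cs⁺, so it takes position 2.

2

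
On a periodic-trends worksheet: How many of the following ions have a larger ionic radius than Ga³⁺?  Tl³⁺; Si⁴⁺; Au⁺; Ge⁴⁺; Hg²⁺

Si⁴⁺ (Z=14, 10 e⁻), Ge⁴⁺ (Z=32, 28 e⁻), Ga³⁺ (Z=31, 28 e⁻), Tl³⁺ (Z=81, 78 e⁻), Hg²⁺ (Z=80, 78 e⁻), Au⁺ (Z=79, 78 e⁻). Si⁴⁺ < Ge⁴⁺ (same group, period 3 vs 4); Ge⁴⁺ < Ga³⁺ (both 28 e⁻, Z=32>31); Ga³⁺ < Tl³⁺ (same group, 2 shells fewer); Tl³⁺ < Hg²⁺ (isoelectronic, higher Z=81 is smaller); Hg²⁺ < Au⁺ (both 78 e⁻, Z=80>79).
Placing each against Ga³⁺: smaller — Si⁴⁺, Ge⁴⁺; larger — Tl³⁺, Hg²⁺, Au⁺. So 3 are larger.

3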